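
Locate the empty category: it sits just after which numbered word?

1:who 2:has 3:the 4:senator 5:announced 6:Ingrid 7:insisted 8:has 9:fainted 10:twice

The displaced element is "who" (word 1).
It is linked across 2 clause boundaries (Ø → Ø).
It functions as the subject of "fainted", so the gap sits immediately after word 7 ("insisted").
Base order: The senator has announced Ingrid insisted that who has fainted twice.

7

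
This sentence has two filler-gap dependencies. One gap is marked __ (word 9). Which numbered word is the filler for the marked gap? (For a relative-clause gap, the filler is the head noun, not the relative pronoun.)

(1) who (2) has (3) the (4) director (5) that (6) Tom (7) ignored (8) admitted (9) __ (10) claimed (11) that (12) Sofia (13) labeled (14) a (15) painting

1

The marked gap is the subject of "claimed".
Its filler is the fronted wh-phrase "who", at word 1.
(The other dependency links word 4 to a gap after word 7.)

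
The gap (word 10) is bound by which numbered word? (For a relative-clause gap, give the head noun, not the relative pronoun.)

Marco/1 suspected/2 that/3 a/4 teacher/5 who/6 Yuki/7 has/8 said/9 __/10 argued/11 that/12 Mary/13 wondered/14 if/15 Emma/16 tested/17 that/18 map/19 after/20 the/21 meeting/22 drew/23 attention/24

5

The gap at 10 is the subject of "argued", inside a relative clause.
The relative pronoun is "who" (word 6); it is bound by the head noun immediately before it.
Its filler is the head noun "teacher", at word 5.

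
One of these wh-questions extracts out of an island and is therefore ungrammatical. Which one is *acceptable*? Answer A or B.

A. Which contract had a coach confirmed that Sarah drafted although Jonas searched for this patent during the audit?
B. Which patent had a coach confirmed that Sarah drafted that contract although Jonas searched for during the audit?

A

In B, the wh-phrase is extracted from inside an adjunct island (introduced by "although"), which blocks movement.
In A, the extraction path crosses only that-complement boundaries, which are transparent.
So A is grammatical.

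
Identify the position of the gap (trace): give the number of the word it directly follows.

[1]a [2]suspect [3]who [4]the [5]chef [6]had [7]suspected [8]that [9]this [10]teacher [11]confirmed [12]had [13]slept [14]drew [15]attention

11

The displaced element is "a suspect" (word 2).
It is linked across 2 clause boundaries (that → Ø).
It functions as the subject of "slept", so the gap sits immediately after word 11 ("confirmed").
Base order: The chef had suspected that this teacher confirmed that a suspect had slept.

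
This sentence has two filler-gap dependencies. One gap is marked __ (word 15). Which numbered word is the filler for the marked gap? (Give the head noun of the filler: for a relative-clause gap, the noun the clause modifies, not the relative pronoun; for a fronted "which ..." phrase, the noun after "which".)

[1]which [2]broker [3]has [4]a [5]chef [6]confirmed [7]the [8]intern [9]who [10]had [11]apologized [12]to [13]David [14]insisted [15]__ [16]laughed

The marked gap is the subject of "laughed".
Its filler is the fronted wh-phrase "which broker", at word 2.
(The other dependency links word 8 to a gap after word 9.)

2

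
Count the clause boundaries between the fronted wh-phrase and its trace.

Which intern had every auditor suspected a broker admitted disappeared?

2

"which intern" is extracted from the subject of "disappeared".
Boundaries crossed, outermost first: [Ø], [Ø] — 2 in total.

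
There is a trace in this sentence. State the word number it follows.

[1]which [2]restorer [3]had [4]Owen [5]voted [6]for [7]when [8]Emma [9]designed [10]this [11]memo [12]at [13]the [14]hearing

6

The displaced element is "which restorer" (word 2).
It functions as the object of the preposition "for" of "voted", so the gap sits immediately after word 6 ("for").
Base order: Owen had voted for which restorer when Emma designed this memo at the hearing.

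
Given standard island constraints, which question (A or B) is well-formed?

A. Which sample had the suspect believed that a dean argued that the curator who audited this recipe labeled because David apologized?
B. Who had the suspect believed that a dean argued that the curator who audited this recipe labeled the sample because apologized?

A

In B, the wh-phrase is extracted from inside an adjunct island (introduced by "because"), which blocks movement.
In A, the extraction path crosses only that-complement boundaries, which are transparent.
So A is grammatical.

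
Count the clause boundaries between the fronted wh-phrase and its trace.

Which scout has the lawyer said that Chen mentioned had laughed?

"which scout" is extracted from the subject of "laughed".
Boundaries crossed, outermost first: [that], [Ø] — 2 in total.

2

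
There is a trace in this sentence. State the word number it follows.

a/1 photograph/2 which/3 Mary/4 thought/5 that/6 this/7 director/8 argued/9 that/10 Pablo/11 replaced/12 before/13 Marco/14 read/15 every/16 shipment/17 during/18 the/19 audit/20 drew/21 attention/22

The displaced element is "a photograph" (word 2).
It is linked across 2 clause boundaries (that → that).
It functions as the direct object of "replaced", so the gap sits immediately after word 12 ("replaced").
Base order: Mary thought that this director argued that Pablo replaced a photograph before Marco read every shipment during the audit.

12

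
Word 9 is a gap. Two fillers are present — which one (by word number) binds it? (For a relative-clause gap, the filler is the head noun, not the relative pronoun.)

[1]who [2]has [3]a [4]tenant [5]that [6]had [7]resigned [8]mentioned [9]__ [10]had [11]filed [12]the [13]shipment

The marked gap is the subject of "filed".
Its filler is the fronted wh-phrase "who", at word 1.
(The other dependency links word 4 to a gap after word 5.)

1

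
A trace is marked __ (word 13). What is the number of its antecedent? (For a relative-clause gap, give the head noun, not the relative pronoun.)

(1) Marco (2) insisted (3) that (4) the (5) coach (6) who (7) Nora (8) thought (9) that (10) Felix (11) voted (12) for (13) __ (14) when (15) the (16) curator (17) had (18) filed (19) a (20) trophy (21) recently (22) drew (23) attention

The gap at 13 is the prepositional object of "voted", inside a relative clause.
The relative pronoun is "who" (word 6); it is bound by the head noun immediately before it.
Its filler is the head noun "coach", at word 5.

5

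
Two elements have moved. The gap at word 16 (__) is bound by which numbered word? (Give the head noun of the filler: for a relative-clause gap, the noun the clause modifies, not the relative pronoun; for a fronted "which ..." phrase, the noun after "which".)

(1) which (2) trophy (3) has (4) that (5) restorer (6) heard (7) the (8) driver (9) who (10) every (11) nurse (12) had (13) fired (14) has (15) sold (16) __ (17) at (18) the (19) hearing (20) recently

The marked gap is the direct object of "sold".
Its filler is the fronted wh-phrase "which trophy", at word 2.
(The other dependency links word 8 to a gap after word 13.)

2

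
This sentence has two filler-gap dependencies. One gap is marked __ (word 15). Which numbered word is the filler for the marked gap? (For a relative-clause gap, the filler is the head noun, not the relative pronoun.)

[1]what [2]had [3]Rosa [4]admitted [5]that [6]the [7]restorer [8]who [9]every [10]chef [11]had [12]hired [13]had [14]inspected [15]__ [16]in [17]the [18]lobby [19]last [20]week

The marked gap is the direct object of "inspected".
Its filler is the fronted wh-phrase "what", at word 1.
(The other dependency links word 7 to a gap after word 12.)

1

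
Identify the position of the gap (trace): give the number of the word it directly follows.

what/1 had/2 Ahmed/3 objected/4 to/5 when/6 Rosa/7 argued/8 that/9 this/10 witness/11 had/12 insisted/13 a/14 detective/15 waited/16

The displaced element is "what" (word 1).
It functions as the object of the preposition "to" of "objected", so the gap sits immediately after word 5 ("to").
Base order: Ahmed had objected to what when Rosa argued that this witness had insisted a detective waited.

5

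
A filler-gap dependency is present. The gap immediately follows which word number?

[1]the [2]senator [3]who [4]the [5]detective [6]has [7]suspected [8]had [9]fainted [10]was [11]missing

The displaced element is "the senator" (word 2).
It is linked across 1 clause boundary (Ø).
It functions as the subject of "fainted", so the gap sits immediately after word 7 ("suspected").
Base order: The detective has suspected that the senator had fainted.

7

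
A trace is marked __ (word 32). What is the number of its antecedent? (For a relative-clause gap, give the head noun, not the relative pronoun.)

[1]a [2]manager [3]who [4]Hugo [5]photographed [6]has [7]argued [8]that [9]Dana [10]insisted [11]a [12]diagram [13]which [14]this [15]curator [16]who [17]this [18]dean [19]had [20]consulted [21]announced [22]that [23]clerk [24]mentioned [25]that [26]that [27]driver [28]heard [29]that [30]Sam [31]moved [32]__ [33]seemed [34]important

12

The gap at 32 is the object of "moved", inside a relative clause.
The relative pronoun is "which" (word 13); it is bound by the head noun immediately before it.
Its filler is the head noun "diagram", at word 12.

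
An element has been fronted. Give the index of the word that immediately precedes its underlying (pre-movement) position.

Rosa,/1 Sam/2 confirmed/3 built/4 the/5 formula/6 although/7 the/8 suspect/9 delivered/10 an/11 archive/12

The displaced element is "Rosa" (word 1).
It is linked across 1 clause boundary (Ø).
It functions as the subject of "built", so the gap sits immediately after word 3 ("confirmed").
Base order: Sam confirmed that Rosa built the formula although the suspect delivered an archive.

3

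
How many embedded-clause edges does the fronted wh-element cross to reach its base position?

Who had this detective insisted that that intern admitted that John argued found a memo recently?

3

"who" is extracted from the subject of "found".
Boundaries crossed, outermost first: [that], [that], [Ø] — 3 in total.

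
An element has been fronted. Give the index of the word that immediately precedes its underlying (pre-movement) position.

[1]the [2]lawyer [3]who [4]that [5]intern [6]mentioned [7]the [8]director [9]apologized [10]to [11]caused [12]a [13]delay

The displaced element is "the lawyer" (word 2).
It is linked across 1 clause boundary (Ø).
It functions as the object of the preposition "to" of "apologized", so the gap sits immediately after word 10 ("to").
Base order: That intern mentioned the director apologized to the lawyer.

10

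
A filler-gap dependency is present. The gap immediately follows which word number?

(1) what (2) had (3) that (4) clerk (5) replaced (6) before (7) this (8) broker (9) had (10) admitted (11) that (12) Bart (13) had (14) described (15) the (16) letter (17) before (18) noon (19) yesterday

5

The displaced element is "what" (word 1).
It functions as the direct object of "replaced", so the gap sits immediately after word 5 ("replaced").
Base order: That clerk had replaced what before this broker had admitted that Bart had described the letter before noon yesterday.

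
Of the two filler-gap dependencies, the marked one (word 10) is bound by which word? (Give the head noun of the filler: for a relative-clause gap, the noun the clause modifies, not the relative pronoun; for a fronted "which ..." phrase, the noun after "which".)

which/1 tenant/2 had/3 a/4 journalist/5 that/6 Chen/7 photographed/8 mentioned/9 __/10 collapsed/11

2

The marked gap is the subject of "collapsed".
Its filler is the fronted wh-phrase "which tenant", at word 2.
(The other dependency links word 5 to a gap after word 8.)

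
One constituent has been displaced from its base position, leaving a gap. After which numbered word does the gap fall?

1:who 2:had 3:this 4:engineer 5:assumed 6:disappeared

5

The displaced element is "who" (word 1).
It is linked across 1 clause boundary (Ø).
It functions as the subject of "disappeared", so the gap sits immediately after word 5 ("assumed").
Base order: This engineer had assumed that who disappeared.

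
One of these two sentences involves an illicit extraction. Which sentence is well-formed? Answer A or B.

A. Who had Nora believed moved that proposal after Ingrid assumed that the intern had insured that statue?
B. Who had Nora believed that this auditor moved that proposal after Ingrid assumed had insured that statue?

A

In B, the wh-phrase is extracted from inside an adjunct island (introduced by "after"), which blocks movement.
In A, the extraction path crosses only that-complement boundaries, which are transparent.
So A is grammatical.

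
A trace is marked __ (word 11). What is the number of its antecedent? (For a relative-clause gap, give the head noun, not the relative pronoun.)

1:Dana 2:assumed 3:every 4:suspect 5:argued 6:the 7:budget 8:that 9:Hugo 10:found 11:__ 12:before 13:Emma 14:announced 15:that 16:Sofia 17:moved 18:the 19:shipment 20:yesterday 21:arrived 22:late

The gap at 11 is the object of "found", inside a relative clause.
The relative pronoun is "that" (word 8); it is bound by the head noun immediately before it.
Its filler is the head noun "budget", at word 7.

7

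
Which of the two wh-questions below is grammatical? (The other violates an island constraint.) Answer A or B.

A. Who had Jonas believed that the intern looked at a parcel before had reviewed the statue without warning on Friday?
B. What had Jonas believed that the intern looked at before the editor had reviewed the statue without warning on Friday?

In A, the wh-phrase is extracted from inside an adjunct island (introduced by "before"), which blocks movement.
In B, the extraction path crosses only that-complement boundaries, which are transparent.
So B is grammatical.

B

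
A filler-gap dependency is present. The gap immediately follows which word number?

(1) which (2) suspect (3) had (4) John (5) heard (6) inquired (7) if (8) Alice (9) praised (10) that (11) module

The displaced element is "which suspect" (word 2).
It is linked across 1 clause boundary (Ø).
It functions as the subject of "inquired", so the gap sits immediately after word 5 ("heard").
Base order: John had heard that which suspect inquired if Alice praised that module.

5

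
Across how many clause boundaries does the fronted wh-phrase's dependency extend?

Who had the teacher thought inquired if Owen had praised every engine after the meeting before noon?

"who" is extracted from the subject of "inquired".
Boundaries crossed, outermost first: [Ø] — 1 in total.

1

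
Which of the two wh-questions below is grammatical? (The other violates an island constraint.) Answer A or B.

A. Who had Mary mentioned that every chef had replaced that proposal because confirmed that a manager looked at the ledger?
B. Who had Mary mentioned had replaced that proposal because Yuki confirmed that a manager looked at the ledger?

In A, the wh-phrase is extracted from inside an adjunct island (introduced by "because"), which blocks movement.
In B, the extraction path crosses only that-complement boundaries, which are transparent.
So B is grammatical.

B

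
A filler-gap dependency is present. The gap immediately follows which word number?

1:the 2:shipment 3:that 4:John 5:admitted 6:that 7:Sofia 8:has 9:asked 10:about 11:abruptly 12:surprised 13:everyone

10

The displaced element is "the shipment" (word 2).
It is linked across 1 clause boundary (that).
It functions as the object of the preposition "about" of "asked", so the gap sits immediately after word 10 ("about").
Base order: John admitted that Sofia has asked about the shipment abruptly.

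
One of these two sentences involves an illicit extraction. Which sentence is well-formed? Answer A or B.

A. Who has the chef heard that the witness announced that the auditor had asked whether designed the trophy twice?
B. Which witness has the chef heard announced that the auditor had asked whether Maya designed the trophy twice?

B

In A, the wh-phrase is extracted from inside a wh-island (introduced by "whether"), which blocks movement.
In B, the extraction path crosses only that-complement boundaries, which are transparent.
So B is grammatical.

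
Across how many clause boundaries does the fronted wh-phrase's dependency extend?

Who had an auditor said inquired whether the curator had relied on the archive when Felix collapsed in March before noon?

1

"who" is extracted from the subject of "inquired".
Boundaries crossed, outermost first: [Ø] — 1 in total.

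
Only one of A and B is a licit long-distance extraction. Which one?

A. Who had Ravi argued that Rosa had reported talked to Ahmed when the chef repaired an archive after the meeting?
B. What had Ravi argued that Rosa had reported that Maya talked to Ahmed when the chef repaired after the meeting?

A

In B, the wh-phrase is extracted from inside an adjunct island (introduced by "when"), which blocks movement.
In A, the extraction path crosses only that-complement boundaries, which are transparent.
So A is grammatical.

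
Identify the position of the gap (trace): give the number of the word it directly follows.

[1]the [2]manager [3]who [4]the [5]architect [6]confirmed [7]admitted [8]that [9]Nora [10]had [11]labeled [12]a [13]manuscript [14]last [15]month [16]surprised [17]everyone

The displaced element is "the manager" (word 2).
It is linked across 1 clause boundary (Ø).
It functions as the subject of "admitted", so the gap sits immediately after word 6 ("confirmed").
Base order: The architect confirmed that the manager admitted that Nora had labeled a manuscript last month.

6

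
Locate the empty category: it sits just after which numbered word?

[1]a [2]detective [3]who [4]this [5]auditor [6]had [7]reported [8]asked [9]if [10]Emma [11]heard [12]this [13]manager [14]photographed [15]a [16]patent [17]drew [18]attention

The displaced element is "a detective" (word 2).
It is linked across 1 clause boundary (Ø).
It functions as the subject of "asked", so the gap sits immediately after word 7 ("reported").
Base order: This auditor had reported that a detective asked if Emma heard this manager photographed a patent.

7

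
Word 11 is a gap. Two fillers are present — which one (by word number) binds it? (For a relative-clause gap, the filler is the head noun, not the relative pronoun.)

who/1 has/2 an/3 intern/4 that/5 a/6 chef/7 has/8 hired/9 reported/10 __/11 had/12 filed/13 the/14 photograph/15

1

The marked gap is the subject of "filed".
Its filler is the fronted wh-phrase "who", at word 1.
(The other dependency links word 4 to a gap after word 9.)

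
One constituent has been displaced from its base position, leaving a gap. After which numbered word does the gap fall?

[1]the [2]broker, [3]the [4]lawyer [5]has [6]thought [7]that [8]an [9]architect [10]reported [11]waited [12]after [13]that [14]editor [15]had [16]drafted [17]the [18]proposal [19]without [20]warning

10

The displaced element is "the broker" (word 2).
It is linked across 2 clause boundaries (that → Ø).
It functions as the subject of "waited", so the gap sits immediately after word 10 ("reported").
Base order: The lawyer has thought that an architect reported the broker waited after that editor had drafted the proposal without warning.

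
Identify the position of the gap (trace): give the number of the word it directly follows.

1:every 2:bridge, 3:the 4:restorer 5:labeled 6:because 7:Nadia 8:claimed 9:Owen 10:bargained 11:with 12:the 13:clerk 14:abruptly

The displaced element is "every bridge" (word 2).
It functions as the direct object of "labeled", so the gap sits immediately after word 5 ("labeled").
Base order: The restorer labeled every bridge because Nadia claimed Owen bargained with the clerk abruptly.

5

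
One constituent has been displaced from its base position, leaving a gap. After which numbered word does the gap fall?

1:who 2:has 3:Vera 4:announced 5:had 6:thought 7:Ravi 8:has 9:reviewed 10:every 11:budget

The displaced element is "who" (word 1).
It is linked across 1 clause boundary (Ø).
It functions as the subject of "thought", so the gap sits immediately after word 4 ("announced").
Base order: Vera has announced who had thought Ravi has reviewed every budget.

4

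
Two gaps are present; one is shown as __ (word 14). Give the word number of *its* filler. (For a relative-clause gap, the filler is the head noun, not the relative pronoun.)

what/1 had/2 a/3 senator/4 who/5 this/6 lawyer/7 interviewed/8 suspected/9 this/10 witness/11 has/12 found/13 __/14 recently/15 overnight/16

1

The marked gap is the direct object of "found".
Its filler is the fronted wh-phrase "what", at word 1.
(The other dependency links word 4 to a gap after word 8.)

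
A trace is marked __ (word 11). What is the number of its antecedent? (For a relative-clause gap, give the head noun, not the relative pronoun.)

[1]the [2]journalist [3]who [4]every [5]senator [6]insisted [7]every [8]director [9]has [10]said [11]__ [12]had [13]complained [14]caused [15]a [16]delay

2

The gap at 11 is the subject of "complained", inside a relative clause.
The relative pronoun is "who" (word 3); it is bound by the head noun immediately before it.
Its filler is the head noun "journalist", at word 2.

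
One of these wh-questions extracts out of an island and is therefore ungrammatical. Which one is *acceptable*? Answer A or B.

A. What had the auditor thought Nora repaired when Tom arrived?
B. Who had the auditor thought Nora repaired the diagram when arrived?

In B, the wh-phrase is extracted from inside an adjunct island (introduced by "when"), which blocks movement.
In A, the extraction path crosses only that-complement boundaries, which are transparent.
So A is grammatical.

A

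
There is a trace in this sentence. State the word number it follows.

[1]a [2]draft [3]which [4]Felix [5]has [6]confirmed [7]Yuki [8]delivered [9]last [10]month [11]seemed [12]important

The displaced element is "a draft" (word 2).
It is linked across 1 clause boundary (Ø).
It functions as the direct object of "delivered", so the gap sits immediately after word 8 ("delivered").
Base order: Felix has confirmed Yuki delivered a draft last month.

8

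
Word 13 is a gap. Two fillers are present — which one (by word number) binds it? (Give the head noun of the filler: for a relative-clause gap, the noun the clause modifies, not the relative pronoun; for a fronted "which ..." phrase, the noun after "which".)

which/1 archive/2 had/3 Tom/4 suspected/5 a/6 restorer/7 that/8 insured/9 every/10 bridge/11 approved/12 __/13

The marked gap is the direct object of "approved".
Its filler is the fronted wh-phrase "which archive", at word 2.
(The other dependency links word 7 to a gap after word 8.)

2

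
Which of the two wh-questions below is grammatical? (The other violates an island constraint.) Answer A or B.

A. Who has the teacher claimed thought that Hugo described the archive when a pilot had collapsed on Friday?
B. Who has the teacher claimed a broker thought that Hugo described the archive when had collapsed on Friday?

A

In B, the wh-phrase is extracted from inside an adjunct island (introduced by "when"), which blocks movement.
In A, the extraction path crosses only that-complement boundaries, which are transparent.
So A is grammatical.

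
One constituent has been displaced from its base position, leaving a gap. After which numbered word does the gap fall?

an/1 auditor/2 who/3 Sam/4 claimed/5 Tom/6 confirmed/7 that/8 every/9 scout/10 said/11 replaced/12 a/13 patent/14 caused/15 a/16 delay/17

The displaced element is "an auditor" (word 2).
It is linked across 3 clause boundaries (Ø → that → Ø).
It functions as the subject of "replaced", so the gap sits immediately after word 11 ("said").
Base order: Sam claimed Tom confirmed that every scout said that an auditor replaced a patent.

11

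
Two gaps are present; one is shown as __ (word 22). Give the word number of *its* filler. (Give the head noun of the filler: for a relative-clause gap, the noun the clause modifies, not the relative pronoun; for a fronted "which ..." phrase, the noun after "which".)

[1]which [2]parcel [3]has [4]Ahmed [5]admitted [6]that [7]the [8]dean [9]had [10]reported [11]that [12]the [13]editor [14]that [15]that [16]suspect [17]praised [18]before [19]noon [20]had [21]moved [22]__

2

The marked gap is the direct object of "moved".
Its filler is the fronted wh-phrase "which parcel", at word 2.
(The other dependency links word 13 to a gap after word 17.)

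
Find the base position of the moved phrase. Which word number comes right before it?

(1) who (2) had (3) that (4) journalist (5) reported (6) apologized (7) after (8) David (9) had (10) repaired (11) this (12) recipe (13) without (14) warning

The displaced element is "who" (word 1).
It is linked across 1 clause boundary (Ø).
It functions as the subject of "apologized", so the gap sits immediately after word 5 ("reported").
Base order: That journalist had reported that who apologized after David had repaired this recipe without warning.

5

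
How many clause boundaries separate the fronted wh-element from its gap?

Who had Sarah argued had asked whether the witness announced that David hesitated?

"who" is extracted from the subject of "asked".
Boundaries crossed, outermost first: [Ø] — 1 in total.

1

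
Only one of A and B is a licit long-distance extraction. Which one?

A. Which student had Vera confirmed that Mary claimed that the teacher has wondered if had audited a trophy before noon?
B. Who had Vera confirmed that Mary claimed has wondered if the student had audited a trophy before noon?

B

In A, the wh-phrase is extracted from inside a wh-island (introduced by "if"), which blocks movement.
In B, the extraction path crosses only that-complement boundaries, which are transparent.
So B is grammatical.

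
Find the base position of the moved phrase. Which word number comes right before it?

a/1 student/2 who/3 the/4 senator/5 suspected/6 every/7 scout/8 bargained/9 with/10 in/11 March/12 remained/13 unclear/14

The displaced element is "a student" (word 2).
It is linked across 1 clause boundary (Ø).
It functions as the object of the preposition "with" of "bargained", so the gap sits immediately after word 10 ("with").
Base order: The senator suspected every scout bargained with a student in March.

10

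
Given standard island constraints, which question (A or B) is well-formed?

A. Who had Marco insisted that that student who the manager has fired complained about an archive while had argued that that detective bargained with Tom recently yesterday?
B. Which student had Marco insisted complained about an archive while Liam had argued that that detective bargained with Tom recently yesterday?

B

In A, the wh-phrase is extracted from inside an adjunct island (introduced by "while"), which blocks movement.
In B, the extraction path crosses only that-complement boundaries, which are transparent.
So B is grammatical.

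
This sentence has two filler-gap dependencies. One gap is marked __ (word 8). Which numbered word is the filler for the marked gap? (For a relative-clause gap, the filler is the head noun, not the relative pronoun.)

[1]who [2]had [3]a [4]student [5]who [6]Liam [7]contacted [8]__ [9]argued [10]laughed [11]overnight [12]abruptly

4

The marked gap is inside the relative clause, the direct object of "contacted".
Its filler is the head noun "student" (via "who"), at word 4.
(The other dependency links word 1 to a gap after word 9.)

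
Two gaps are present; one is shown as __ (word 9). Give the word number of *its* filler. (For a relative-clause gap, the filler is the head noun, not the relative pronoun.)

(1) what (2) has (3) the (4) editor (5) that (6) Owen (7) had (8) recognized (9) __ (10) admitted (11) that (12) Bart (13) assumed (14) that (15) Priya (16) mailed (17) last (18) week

The marked gap is inside the relative clause, the direct object of "recognized".
Its filler is the head noun "editor" (via "that"), at word 4.
(The other dependency links word 1 to a gap after word 16.)

4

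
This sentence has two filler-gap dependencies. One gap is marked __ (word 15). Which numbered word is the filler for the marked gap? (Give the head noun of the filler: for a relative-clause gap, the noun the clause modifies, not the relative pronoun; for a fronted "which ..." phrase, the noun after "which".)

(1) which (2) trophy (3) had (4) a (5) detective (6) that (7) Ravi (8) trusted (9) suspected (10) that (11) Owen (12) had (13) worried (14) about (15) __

The marked gap is the object of the preposition "about" of "worried".
Its filler is the fronted wh-phrase "which trophy", at word 2.
(The other dependency links word 5 to a gap after word 8.)

2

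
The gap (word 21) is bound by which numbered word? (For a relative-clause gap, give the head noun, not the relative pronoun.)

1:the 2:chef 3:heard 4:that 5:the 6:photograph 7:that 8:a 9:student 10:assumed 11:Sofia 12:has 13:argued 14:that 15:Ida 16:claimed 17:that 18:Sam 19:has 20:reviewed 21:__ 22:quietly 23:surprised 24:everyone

The gap at 21 is the object of "reviewed", inside a relative clause.
The relative pronoun is "that" (word 7); it is bound by the head noun immediately before it.
Its filler is the head noun "photograph", at word 6.

6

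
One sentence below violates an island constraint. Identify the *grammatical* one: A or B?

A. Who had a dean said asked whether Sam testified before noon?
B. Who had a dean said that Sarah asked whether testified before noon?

In B, the wh-phrase is extracted from inside a wh-island (introduced by "whether"), which blocks movement.
In A, the extraction path crosses only that-complement boundaries, which are transparent.
So A is grammatical.

A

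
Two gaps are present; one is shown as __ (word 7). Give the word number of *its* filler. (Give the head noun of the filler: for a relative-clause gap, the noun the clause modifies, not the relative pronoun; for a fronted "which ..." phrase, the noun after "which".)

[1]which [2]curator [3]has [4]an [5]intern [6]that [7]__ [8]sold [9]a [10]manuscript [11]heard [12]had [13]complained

The marked gap is inside the relative clause, the subject of "sold".
Its filler is the head noun "intern" (via "that"), at word 5.
(The other dependency links word 2 to a gap after word 11.)

5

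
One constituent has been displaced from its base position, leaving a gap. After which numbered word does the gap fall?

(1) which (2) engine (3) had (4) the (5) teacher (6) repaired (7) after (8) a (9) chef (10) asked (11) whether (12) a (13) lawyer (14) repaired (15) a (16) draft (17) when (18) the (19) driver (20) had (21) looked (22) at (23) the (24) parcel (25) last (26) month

6

The displaced element is "which engine" (word 2).
It functions as the direct object of "repaired", so the gap sits immediately after word 6 ("repaired").
Base order: The teacher had repaired which engine after a chef asked whether a lawyer repaired a draft when the driver had looked at the parcel last month.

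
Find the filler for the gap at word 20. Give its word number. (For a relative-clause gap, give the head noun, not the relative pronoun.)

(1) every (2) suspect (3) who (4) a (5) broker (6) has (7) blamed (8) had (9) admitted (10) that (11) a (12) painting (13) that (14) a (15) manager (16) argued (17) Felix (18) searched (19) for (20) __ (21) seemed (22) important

The gap at 20 is the prepositional object of "searched", inside a relative clause.
The relative pronoun is "that" (word 13); it is bound by the head noun immediately before it.
Its filler is the head noun "painting", at word 12.

12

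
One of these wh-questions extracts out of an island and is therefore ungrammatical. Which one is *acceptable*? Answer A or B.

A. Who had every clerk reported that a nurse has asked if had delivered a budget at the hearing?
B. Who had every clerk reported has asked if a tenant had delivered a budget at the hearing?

B

In A, the wh-phrase is extracted from inside a wh-island (introduced by "if"), which blocks movement.
In B, the extraction path crosses only that-complement boundaries, which are transparent.
So B is grammatical.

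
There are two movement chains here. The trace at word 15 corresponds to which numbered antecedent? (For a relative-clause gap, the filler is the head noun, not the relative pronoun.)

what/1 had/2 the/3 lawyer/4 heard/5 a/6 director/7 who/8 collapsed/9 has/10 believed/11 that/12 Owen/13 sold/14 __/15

1

The marked gap is the direct object of "sold".
Its filler is the fronted wh-phrase "what", at word 1.
(The other dependency links word 7 to a gap after word 8.)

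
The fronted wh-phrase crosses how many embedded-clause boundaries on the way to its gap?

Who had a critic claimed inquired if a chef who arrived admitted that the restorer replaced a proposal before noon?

"who" is extracted from the subject of "inquired".
Boundaries crossed, outermost first: [Ø] — 1 in total.

1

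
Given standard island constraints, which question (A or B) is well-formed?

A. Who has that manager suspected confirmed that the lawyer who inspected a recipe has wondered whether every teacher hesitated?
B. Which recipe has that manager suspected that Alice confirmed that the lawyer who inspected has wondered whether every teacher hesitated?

In B, the wh-phrase is extracted from inside a complex-NP island (relative clause) (introduced by "who"), which blocks movement.
In A, the extraction path crosses only that-complement boundaries, which are transparent.
So A is grammatical.

A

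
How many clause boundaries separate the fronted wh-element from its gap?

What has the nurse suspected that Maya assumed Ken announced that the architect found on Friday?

3

"what" is extracted from the object of "found".
Boundaries crossed, outermost first: [that], [Ø], [that] — 3 in total.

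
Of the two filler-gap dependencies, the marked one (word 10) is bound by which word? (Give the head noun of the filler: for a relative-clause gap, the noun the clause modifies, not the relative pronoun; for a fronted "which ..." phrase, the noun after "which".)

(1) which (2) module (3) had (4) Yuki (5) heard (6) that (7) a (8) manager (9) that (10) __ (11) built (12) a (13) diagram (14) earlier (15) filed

8

The marked gap is inside the relative clause, the subject of "built".
Its filler is the head noun "manager" (via "that"), at word 8.
(The other dependency links word 2 to a gap after word 15.)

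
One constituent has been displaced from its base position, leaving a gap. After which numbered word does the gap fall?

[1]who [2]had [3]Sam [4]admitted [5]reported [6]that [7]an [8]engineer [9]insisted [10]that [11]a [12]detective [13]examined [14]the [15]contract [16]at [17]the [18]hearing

The displaced element is "who" (word 1).
It is linked across 1 clause boundary (Ø).
It functions as the subject of "reported", so the gap sits immediately after word 4 ("admitted").
Base order: Sam had admitted that who reported that an engineer insisted that a detective examined the contract at the hearing.

4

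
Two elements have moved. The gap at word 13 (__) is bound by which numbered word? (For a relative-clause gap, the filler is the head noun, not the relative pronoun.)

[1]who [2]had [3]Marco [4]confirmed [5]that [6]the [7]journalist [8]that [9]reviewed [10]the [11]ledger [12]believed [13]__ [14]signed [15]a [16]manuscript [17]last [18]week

1

The marked gap is the subject of "signed".
Its filler is the fronted wh-phrase "who", at word 1.
(The other dependency links word 7 to a gap after word 8.)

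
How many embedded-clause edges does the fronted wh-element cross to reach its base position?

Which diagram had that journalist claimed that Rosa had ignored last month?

"which diagram" is extracted from the object of "ignored".
Boundaries crossed, outermost first: [that] — 1 in total.

1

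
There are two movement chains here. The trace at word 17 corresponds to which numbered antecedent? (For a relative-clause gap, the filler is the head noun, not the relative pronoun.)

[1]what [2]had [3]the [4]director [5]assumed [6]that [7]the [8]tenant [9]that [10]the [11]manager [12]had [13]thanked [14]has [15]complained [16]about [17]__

The marked gap is the object of the preposition "about" of "complained".
Its filler is the fronted wh-phrase "what", at word 1.
(The other dependency links word 8 to a gap after word 13.)

1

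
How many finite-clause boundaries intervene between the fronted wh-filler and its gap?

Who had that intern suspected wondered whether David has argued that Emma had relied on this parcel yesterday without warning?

1

"who" is extracted from the subject of "wondered".
Boundaries crossed, outermost first: [Ø] — 1 in total.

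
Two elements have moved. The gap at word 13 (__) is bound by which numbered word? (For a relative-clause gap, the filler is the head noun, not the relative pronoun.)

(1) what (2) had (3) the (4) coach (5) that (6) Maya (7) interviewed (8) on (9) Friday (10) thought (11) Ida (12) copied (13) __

1

The marked gap is the direct object of "copied".
Its filler is the fronted wh-phrase "what", at word 1.
(The other dependency links word 4 to a gap after word 7.)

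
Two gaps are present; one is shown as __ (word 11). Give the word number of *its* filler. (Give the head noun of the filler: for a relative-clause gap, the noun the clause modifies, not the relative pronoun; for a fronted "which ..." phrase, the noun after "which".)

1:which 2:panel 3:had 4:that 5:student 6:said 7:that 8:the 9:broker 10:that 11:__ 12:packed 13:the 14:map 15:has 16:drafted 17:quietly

The marked gap is inside the relative clause, the subject of "packed".
Its filler is the head noun "broker" (via "that"), at word 9.
(The other dependency links word 2 to a gap after word 16.)

9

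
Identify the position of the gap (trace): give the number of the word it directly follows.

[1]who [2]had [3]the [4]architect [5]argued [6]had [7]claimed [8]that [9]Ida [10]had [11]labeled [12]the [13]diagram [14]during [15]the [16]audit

5

The displaced element is "who" (word 1).
It is linked across 1 clause boundary (Ø).
It functions as the subject of "claimed", so the gap sits immediately after word 5 ("argued").
Base order: The architect had argued that who had claimed that Ida had labeled the diagram during the audit.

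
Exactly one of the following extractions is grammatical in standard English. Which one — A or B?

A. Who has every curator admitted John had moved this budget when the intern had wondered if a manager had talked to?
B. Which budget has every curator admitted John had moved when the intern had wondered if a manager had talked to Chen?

In A, the wh-phrase is extracted from inside an adjunct island (introduced by "when"), which blocks movement.
In B, the extraction path crosses only that-complement boundaries, which are transparent.
So B is grammatical.

B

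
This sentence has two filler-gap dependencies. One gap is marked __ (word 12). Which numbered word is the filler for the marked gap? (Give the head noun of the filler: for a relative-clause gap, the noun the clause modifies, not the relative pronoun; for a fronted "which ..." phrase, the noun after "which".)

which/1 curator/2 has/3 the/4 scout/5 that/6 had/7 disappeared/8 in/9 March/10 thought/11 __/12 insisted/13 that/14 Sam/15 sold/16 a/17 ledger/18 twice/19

2

The marked gap is the subject of "insisted".
Its filler is the fronted wh-phrase "which curator", at word 2.
(The other dependency links word 5 to a gap after word 6.)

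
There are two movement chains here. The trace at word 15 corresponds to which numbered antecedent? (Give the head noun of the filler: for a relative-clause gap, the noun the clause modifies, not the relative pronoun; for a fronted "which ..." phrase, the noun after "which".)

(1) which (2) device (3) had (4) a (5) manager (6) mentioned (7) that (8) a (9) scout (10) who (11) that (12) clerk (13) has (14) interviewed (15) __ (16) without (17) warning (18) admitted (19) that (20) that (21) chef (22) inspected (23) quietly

The marked gap is inside the relative clause, the direct object of "interviewed".
Its filler is the head noun "scout" (via "who"), at word 9.
(The other dependency links word 2 to a gap after word 22.)

9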